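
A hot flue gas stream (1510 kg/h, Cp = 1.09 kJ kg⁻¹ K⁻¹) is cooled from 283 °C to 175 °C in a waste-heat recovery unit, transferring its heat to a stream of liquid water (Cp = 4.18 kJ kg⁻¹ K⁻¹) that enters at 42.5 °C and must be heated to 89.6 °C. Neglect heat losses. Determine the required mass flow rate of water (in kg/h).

ṁ_c = 903 kg/h

Heat released by hot stream: Q = 1510 × 1.09 × (283 − 175) = 177760 kJ/h
Energy balance on cold side (adiabatic exchanger): Q = ṁ_c·Cp_c·(T_c,out − T_c,in)
ṁ_c = 177760 / [4.18 × (89.6 − 42.5)] = 902.88 kg/h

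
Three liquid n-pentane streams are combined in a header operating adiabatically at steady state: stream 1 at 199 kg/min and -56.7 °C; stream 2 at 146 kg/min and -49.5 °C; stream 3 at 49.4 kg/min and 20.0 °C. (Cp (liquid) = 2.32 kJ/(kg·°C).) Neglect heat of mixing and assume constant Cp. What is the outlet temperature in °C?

No heat crosses the boundary, so H_out = H_in.
T_out = Σ ṁᵢCp,ᵢTᵢ / Σ ṁᵢCp,ᵢ
      = -40652 / 915.01 = -44.428 °C

T_out = -44.4 °C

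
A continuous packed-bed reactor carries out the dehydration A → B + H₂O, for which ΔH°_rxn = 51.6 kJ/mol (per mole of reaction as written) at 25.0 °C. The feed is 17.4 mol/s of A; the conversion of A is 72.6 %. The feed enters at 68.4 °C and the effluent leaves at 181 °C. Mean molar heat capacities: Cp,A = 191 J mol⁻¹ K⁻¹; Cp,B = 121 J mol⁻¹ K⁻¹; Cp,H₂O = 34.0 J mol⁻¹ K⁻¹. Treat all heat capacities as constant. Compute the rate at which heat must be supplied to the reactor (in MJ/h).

Extent of reaction ξ = 0.726 × 17.4 = 12.632 mol/s
Reaction term: ξ·ΔH°_rxn = 12.632 × 51.6 = 651.83 kJ/s
Sensible, feed 68.4→25 °C: -144.24 kJ/s
Outlet flows (mol/s): A 4.7676, B 12.632, H₂O 12.632
Sensible, products 25→181 °C: 447.51 kJ/s
Q = ΔH = 955.1 kJ/s = 955.1 kW
Heat supplied = 3438.4 MJ/h

Q_in = 3440 MJ/h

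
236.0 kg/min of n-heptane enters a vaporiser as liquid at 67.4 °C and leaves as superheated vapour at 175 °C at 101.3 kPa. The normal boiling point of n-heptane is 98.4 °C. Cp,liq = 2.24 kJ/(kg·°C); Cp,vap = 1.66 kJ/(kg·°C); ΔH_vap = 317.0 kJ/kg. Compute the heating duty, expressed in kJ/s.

Q = 2020 kJ/s

liquid 67.4→98.4 °C: 69.44 kJ/kg
vaporisation at 98.4 °C: 317 kJ/kg
vapour 98.4→175 °C: 127.16 kJ/kg
Δh = 69.44 + 317 + 127.16 = 513.6 kJ/kg
Q = ṁ·Δh = 236.0 kg/min × 513.6 kJ/kg = 121210 kJ/min
|Q| = 2020.1 kW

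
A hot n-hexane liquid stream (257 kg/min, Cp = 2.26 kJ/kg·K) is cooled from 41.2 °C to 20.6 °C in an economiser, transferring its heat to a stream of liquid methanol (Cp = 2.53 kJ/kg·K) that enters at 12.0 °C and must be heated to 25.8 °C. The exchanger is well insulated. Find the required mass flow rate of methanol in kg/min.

ṁ_c = 343 kg/min

Heat released by hot stream: Q = 257 × 2.26 × (41.2 − 20.6) = 11965 kJ/min
Energy balance on cold side (adiabatic exchanger): Q = ṁ_c·Cp_c·(T_c,out − T_c,in)
ṁ_c = 11965 / [2.53 × (25.8 − 12.0)] = 342.7 kg/min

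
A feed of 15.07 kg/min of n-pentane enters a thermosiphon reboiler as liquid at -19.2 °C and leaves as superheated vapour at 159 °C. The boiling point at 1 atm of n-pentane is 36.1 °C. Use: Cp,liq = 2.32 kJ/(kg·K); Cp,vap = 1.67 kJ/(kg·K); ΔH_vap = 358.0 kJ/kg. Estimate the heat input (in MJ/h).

Q = 625 MJ/h

liquid -19.2→36.1 °C: 128.3 kJ/kg
vaporisation at 36.1 °C: 358 kJ/kg
vapour 36.1→159 °C: 205.24 kJ/kg
Δh = 128.3 + 358 + 205.24 = 691.54 kJ/kg
Q = ṁ·Δh = 15.07 kg/min × 691.54 kJ/kg = 10421 kJ/min
|Q| = 173.69 kW = 625.29 MJ/h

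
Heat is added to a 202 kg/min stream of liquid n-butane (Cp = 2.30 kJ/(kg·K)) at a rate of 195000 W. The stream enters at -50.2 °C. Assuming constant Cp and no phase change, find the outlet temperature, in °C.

Q = 195000 W = 11700 kJ/min
ΔT = Q/(ṁ·Cp) = 11700/(202×2.30) = 25.183 K
T_out = -50.2 + 25.183 = -25.017 °C

T_out = -25.0 °C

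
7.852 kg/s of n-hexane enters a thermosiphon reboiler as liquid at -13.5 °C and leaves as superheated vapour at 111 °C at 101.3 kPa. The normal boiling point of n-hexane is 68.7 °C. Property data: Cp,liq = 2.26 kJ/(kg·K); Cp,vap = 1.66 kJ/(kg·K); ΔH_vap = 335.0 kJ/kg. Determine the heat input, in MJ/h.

liquid -13.5→68.7 °C: 185.77 kJ/kg
vaporisation at 68.7 °C: 335 kJ/kg
vapour 68.7→111 °C: 70.218 kJ/kg
Δh = 185.77 + 335 + 70.218 = 590.99 kJ/kg
Q = ṁ·Δh = 7.852 kg/s × 590.99 kJ/kg = 4640.5 kJ/s
|Q| = 4640.5 kW = 16706 MJ/h

Q = 16700 MJ/h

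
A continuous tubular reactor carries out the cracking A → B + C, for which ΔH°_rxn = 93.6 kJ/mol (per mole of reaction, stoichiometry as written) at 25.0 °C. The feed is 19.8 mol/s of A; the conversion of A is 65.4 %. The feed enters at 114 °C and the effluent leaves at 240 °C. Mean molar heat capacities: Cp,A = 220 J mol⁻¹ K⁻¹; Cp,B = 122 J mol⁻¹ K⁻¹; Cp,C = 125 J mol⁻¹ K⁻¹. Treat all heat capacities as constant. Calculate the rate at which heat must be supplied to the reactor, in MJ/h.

Q_in = 6610 MJ/h

Extent of reaction ξ = 0.654 × 19.8 = 12.949 mol/s
Reaction term: ξ·ΔH°_rxn = 12.949 × 93.6 = 1212 kJ/s
Sensible, feed 114→25 °C: -387.68 kJ/s
Outlet flows (mol/s): A 6.8508, B 12.949, C 12.949
Sensible, products 25→240 °C: 1011.7 kJ/s
Q = ΔH = 1836.1 kJ/s = 1836.1 kW
Heat supplied = 6609.9 MJ/h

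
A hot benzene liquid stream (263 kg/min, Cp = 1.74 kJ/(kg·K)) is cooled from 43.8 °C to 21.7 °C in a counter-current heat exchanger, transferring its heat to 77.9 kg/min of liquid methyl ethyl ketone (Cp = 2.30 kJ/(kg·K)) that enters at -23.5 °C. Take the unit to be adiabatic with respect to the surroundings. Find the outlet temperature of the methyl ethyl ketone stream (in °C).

Heat released by hot stream: Q = 263 × 1.74 × (43.8 − 21.7) = 10113 kJ/min
Energy balance on cold side (adiabatic exchanger): Q = ṁ_c·Cp_c·(T_c,out − T_c,in)
T_c,out = -23.5 + 10113/(77.9 × 2.30) = 32.946 °C

T_c,out = 32.9 °C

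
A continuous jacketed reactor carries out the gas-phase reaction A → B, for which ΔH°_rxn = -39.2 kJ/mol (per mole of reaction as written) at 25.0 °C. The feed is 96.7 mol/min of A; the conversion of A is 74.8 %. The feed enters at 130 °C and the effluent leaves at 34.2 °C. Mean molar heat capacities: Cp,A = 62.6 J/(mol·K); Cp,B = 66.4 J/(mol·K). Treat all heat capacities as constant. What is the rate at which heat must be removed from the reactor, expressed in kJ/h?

Extent of reaction ξ = 0.748 × 96.7 = 72.332 mol/min
Reaction term: ξ·ΔH°_rxn = 72.332 × -39.2 = -2835.4 kJ/min
Sensible, feed 130→25 °C: -635.61 kJ/min
Outlet flows (mol/min): A 24.368, B 72.332
Sensible, products 25→34.2 °C: 58.22 kJ/min
Q = ΔH = -3412.8 kJ/min = -56.88 kW
Heat removed = 204770 kJ/h

Q_out = 205000 kJ/h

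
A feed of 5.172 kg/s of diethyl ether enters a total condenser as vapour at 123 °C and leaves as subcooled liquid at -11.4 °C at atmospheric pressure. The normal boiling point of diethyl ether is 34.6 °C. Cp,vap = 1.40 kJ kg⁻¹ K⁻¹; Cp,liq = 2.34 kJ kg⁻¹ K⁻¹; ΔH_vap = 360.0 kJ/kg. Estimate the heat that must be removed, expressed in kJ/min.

vapour 123→34.6 °C: -123.76 kJ/kg
condensation at 34.6 °C: -360 kJ/kg
liquid 34.6→-11.4 °C: -107.64 kJ/kg
Δh = -123.76 + -360 + -107.64 = -591.4 kJ/kg
Q = ṁ·Δh = 5.172 kg/s × -591.4 kJ/kg = -3058.7 kJ/s
|Q| = 3058.7 kW = 183520 kJ/min

Q_c = 184000 kJ/min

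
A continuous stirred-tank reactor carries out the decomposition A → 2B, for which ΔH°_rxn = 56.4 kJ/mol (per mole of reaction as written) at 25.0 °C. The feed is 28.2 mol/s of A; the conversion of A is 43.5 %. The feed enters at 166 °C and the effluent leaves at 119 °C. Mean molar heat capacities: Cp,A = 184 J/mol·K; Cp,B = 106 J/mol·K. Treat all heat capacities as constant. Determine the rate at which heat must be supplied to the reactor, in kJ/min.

Extent of reaction ξ = 0.435 × 28.2 = 12.267 mol/s
Reaction term: ξ·ΔH°_rxn = 12.267 × 56.4 = 691.86 kJ/s
Sensible, feed 166→25 °C: -731.62 kJ/s
Outlet flows (mol/s): A 15.933, B 24.534
Sensible, products 25→119 °C: 520.03 kJ/s
Q = ΔH = 480.27 kJ/s = 480.27 kW
Heat supplied = 28816 kJ/min

Q_in = 28800 kJ/min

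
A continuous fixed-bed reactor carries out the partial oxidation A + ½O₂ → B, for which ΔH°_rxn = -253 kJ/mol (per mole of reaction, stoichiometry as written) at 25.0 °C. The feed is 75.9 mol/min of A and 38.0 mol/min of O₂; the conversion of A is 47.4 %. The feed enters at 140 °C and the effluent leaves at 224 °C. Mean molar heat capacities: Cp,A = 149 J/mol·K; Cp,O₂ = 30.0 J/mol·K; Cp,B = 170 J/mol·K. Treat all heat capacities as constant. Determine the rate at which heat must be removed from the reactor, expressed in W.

Extent of reaction ξ = 0.474 × 75.9 = 35.977 mol/min
Reaction term: ξ·ΔH°_rxn = 35.977 × -253 = -9102.1 kJ/min
Sensible, feed 140→25 °C: -1431.6 kJ/min
Outlet flows (mol/min): A 39.923, O₂ 20.012, B 35.977
Sensible, products 25→224 °C: 2520.3 kJ/min
Q = ΔH = -8013.4 kJ/min = -133.56 kW
Heat removed = 133560 W

Q_out = 134000 W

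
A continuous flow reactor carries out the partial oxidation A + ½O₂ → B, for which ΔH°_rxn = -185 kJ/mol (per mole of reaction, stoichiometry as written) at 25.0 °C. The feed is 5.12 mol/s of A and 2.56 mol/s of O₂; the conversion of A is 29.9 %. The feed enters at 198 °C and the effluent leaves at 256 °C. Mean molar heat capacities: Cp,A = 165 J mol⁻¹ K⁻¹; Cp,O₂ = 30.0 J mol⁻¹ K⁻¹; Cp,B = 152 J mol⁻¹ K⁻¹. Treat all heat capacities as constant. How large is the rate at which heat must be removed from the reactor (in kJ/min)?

Extent of reaction ξ = 0.299 × 5.12 = 1.5309 mol/s
Reaction term: ξ·ΔH°_rxn = 1.5309 × -185 = -283.21 kJ/s
Sensible, feed 198→25 °C: -159.44 kJ/s
Outlet flows (mol/s): A 3.5891, O₂ 1.7946, B 1.5309
Sensible, products 25→256 °C: 202.99 kJ/s
Q = ΔH = -239.66 kJ/s = -239.66 kW
Heat removed = 14380 kJ/min

Q_out = 14400 kJ/min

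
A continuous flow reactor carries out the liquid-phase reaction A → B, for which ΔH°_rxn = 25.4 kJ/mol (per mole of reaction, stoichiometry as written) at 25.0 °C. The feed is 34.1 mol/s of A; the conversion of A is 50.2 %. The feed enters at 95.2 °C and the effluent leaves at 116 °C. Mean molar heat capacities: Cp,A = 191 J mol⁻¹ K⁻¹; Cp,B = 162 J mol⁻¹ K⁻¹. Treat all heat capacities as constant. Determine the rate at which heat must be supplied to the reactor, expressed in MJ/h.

Extent of reaction ξ = 0.502 × 34.1 = 17.118 mol/s
Reaction term: ξ·ΔH°_rxn = 17.118 × 25.4 = 434.8 kJ/s
Sensible, feed 95.2→25 °C: -457.22 kJ/s
Outlet flows (mol/s): A 16.982, B 17.118
Sensible, products 25→116 °C: 547.52 kJ/s
Q = ΔH = 525.1 kJ/s = 525.1 kW
Heat supplied = 1890.4 MJ/h

Q_in = 1890 MJ/h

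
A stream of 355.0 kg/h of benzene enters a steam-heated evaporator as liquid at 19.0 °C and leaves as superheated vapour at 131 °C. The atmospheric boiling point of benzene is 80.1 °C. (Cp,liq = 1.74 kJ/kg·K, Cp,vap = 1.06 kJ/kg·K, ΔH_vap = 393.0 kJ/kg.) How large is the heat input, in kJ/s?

Q = 54.6 kJ/s

liquid 19.0→80.1 °C: 106.31 kJ/kg
vaporisation at 80.1 °C: 393 kJ/kg
vapour 80.1→131 °C: 53.954 kJ/kg
Δh = 106.31 + 393 + 53.954 = 553.27 kJ/kg
Q = ṁ·Δh = 355.0 kg/h × 553.27 kJ/kg = 196410 kJ/h
|Q| = 54.558 kW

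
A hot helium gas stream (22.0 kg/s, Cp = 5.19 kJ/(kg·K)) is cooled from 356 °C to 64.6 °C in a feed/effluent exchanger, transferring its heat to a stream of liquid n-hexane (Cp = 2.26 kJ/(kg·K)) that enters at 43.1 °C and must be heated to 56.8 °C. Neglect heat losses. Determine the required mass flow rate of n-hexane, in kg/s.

ṁ_c = 1070 kg/s

Heat released by hot stream: Q = 22.0 × 5.19 × (356 − 64.6) = 33272 kJ/s
Energy balance on cold side (adiabatic exchanger): Q = ṁ_c·Cp_c·(T_c,out − T_c,in)
ṁ_c = 33272 / [2.26 × (56.8 − 43.1)] = 1074.6 kg/s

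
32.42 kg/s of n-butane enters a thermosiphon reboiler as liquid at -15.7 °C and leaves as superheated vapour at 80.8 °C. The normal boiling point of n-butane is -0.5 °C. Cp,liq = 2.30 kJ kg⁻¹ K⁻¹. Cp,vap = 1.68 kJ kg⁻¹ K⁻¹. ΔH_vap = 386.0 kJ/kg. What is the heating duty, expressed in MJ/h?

Q = 65100 MJ/h

liquid -15.7→-0.5 °C: 34.96 kJ/kg
vaporisation at -0.5 °C: 386 kJ/kg
vapour -0.5→80.8 °C: 136.58 kJ/kg
Δh = 34.96 + 386 + 136.58 = 557.54 kJ/kg
Q = ṁ·Δh = 32.42 kg/s × 557.54 kJ/kg = 18076 kJ/s
|Q| = 18076 kW = 65072 MJ/h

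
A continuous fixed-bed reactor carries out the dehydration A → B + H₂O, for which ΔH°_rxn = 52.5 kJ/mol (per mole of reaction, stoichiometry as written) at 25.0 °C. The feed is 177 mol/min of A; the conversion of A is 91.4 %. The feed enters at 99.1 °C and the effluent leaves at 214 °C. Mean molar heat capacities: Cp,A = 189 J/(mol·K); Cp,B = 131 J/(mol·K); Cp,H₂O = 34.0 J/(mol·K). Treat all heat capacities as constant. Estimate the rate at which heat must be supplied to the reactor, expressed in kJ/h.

Q_in = 696000 kJ/h

Extent of reaction ξ = 0.914 × 177 = 161.78 mol/min
Reaction term: ξ·ΔH°_rxn = 161.78 × 52.5 = 8493.3 kJ/min
Sensible, feed 99.1→25 °C: -2478.9 kJ/min
Outlet flows (mol/min): A 15.222, B 161.78, H₂O 161.78
Sensible, products 25→214 °C: 5588.8 kJ/min
Q = ΔH = 11603 kJ/min = 193.39 kW
Heat supplied = 696200 kJ/h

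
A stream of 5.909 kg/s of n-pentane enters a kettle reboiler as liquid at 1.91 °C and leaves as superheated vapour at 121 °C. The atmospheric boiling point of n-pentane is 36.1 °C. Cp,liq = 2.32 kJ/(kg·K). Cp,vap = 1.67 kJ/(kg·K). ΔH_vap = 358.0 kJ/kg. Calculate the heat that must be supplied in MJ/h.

Q = 12300 MJ/h

liquid 1.91→36.1 °C: 79.321 kJ/kg
vaporisation at 36.1 °C: 358 kJ/kg
vapour 36.1→121 °C: 141.78 kJ/kg
Δh = 79.321 + 358 + 141.78 = 579.1 kJ/kg
Q = ṁ·Δh = 5.909 kg/s × 579.1 kJ/kg = 3421.9 kJ/s
|Q| = 3421.9 kW = 12319 MJ/h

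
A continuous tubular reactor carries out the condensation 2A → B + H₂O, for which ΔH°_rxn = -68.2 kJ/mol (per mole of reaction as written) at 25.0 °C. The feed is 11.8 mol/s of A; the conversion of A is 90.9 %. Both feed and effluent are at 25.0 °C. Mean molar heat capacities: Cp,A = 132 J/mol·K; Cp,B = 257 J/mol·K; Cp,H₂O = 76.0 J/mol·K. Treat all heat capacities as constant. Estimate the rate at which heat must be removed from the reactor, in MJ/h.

Extent of reaction ξ = 0.909 × 11.8 / 2 = 5.3631 mol/s
Reaction term: ξ·ΔH°_rxn = 5.3631 × -68.2 = -365.76 kJ/s
Q = ΔH = -365.76 kJ/s = -365.76 kW
Heat removed = 1316.7 MJ/h

Q_out = 1320 MJ/h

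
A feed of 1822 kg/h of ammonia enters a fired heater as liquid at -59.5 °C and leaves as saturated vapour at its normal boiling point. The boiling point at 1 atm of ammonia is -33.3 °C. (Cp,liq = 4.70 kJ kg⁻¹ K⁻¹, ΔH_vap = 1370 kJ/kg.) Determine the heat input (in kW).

liquid -59.5→-33.3 °C: 123.14 kJ/kg
vaporisation at -33.3 °C: 1370 kJ/kg
Δh = 123.14 + 1370 = 1493.1 kJ/kg
Q = ṁ·Δh = 1822 kg/h × 1493.1 kJ/kg = 2.7205e+06 kJ/h
|Q| = 755.69 kW

Q = 756 kW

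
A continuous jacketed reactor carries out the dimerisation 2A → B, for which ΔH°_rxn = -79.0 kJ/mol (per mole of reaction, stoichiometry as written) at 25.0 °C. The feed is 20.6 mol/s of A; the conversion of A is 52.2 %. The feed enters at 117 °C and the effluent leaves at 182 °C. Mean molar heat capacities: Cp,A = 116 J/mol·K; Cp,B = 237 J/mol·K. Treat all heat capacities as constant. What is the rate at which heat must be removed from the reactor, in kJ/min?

Extent of reaction ξ = 0.522 × 20.6 / 2 = 5.3766 mol/s
Reaction term: ξ·ΔH°_rxn = 5.3766 × -79.0 = -424.75 kJ/s
Sensible, feed 117→25 °C: -219.84 kJ/s
Outlet flows (mol/s): A 9.8468, B 5.3766
Sensible, products 25→182 °C: 379.39 kJ/s
Q = ΔH = -265.21 kJ/s = -265.21 kW
Heat removed = 15912 kJ/min

Q_out = 15900 kJ/min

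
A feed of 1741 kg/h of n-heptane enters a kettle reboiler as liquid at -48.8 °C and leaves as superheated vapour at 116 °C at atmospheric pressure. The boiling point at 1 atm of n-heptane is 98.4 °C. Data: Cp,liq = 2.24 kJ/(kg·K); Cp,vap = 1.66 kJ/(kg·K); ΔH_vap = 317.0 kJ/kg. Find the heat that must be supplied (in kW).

liquid -48.8→98.4 °C: 329.73 kJ/kg
vaporisation at 98.4 °C: 317 kJ/kg
vapour 98.4→116 °C: 29.216 kJ/kg
Δh = 329.73 + 317 + 29.216 = 675.94 kJ/kg
Q = ṁ·Δh = 1741 kg/h × 675.94 kJ/kg = 1.1768e+06 kJ/h
|Q| = 326.89 kW

Q = 327 kW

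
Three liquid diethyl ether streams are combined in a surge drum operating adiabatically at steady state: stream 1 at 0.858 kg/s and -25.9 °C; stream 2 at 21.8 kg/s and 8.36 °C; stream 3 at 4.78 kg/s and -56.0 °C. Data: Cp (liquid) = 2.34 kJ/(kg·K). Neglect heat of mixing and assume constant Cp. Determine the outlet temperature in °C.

Energy balance with Q = 0: Σ ṁᵢCp,ᵢ(T_out − Tᵢ) = 0
Σ ṁᵢCp,ᵢTᵢ = 0.858×2.34×-25.9 + 21.8×2.34×8.36 + 4.78×2.34×-56.0 = -251.91
Σ ṁᵢCp,ᵢ = 0.858×2.34 + 21.8×2.34 + 4.78×2.34 = 64.205
T_out = -251.91 / 64.205 = -3.9235 °C

T_out = -3.92 °C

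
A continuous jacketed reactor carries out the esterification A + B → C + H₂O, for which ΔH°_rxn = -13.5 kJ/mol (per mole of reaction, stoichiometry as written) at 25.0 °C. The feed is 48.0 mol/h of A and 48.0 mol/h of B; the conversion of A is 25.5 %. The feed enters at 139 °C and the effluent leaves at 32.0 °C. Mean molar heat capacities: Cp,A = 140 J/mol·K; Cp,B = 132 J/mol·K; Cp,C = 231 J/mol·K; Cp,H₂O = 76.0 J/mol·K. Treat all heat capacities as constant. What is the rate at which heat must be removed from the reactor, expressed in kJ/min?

Extent of reaction ξ = 0.255 × 48.0 = 12.24 mol/h
Reaction term: ξ·ΔH°_rxn = 12.24 × -13.5 = -165.24 kJ/h
Sensible, feed 139→25 °C: -1488.4 kJ/h
Outlet flows (mol/h): A 35.76, B 35.76, C 12.24, H₂O 12.24
Sensible, products 25→32.0 °C: 94.391 kJ/h
Q = ΔH = -1559.2 kJ/h = -0.43312 kW
Heat removed = 25.987 kJ/min

Q_out = 26.0 kJ/min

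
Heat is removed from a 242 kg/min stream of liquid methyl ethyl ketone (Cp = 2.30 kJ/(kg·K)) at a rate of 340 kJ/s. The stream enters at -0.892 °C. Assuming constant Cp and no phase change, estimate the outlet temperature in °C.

T_out = -37.5 °C

Q = 340 kJ/s = 20400 kJ/min
ΔT = Q/(ṁ·Cp) = 20400/(242×2.30) = 36.651 K
T_out = -0.892 − 36.651 = -37.543 °C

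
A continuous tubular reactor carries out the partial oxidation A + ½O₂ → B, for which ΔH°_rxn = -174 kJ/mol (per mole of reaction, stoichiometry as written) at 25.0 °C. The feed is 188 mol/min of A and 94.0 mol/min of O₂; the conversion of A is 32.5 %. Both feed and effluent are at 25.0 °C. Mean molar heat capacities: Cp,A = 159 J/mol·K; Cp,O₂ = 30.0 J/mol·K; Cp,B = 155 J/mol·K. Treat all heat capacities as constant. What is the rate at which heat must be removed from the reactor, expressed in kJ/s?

Q_out = 177 kJ/s

Extent of reaction ξ = 0.325 × 188 = 61.1 mol/min
Reaction term: ξ·ΔH°_rxn = 61.1 × -174 = -10631 kJ/min
Q = ΔH = -10631 kJ/min = -177.19 kW
Heat removed = 177.19 kJ/s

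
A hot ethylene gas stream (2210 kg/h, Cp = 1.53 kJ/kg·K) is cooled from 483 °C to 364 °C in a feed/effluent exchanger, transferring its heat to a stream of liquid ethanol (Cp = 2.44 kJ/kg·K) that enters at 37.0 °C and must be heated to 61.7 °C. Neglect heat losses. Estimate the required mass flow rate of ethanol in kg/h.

ṁ_c = 6680 kg/h

Heat released by hot stream: Q = 2210 × 1.53 × (483 − 364) = 402370 kJ/h
Energy balance on cold side (adiabatic exchanger): Q = ṁ_c·Cp_c·(T_c,out − T_c,in)
ṁ_c = 402370 / [2.44 × (61.7 − 37.0)] = 6676.4 kg/h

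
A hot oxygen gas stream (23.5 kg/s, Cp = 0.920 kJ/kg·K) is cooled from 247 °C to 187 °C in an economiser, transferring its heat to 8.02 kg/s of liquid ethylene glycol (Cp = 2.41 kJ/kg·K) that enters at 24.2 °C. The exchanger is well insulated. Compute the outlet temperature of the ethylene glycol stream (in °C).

T_c,out = 91.3 °C

Heat released by hot stream: Q = 23.5 × 0.920 × (247 − 187) = 1297.2 kJ/s
Energy balance on cold side (adiabatic exchanger): Q = ṁ_c·Cp_c·(T_c,out − T_c,in)
T_c,out = 24.2 + 1297.2/(8.02 × 2.41) = 91.314 °C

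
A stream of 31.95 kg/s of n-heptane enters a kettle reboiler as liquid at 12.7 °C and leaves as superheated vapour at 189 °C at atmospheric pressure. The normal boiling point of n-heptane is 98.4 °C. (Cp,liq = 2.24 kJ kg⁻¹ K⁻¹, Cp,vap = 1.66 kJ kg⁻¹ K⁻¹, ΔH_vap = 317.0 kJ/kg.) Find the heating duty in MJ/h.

liquid 12.7→98.4 °C: 191.97 kJ/kg
vaporisation at 98.4 °C: 317 kJ/kg
vapour 98.4→189 °C: 150.4 kJ/kg
Δh = 191.97 + 317 + 150.4 = 659.36 kJ/kg
Q = ṁ·Δh = 31.95 kg/s × 659.36 kJ/kg = 21067 kJ/s
|Q| = 21067 kW = 75840 MJ/h

Q = 75800 MJ/h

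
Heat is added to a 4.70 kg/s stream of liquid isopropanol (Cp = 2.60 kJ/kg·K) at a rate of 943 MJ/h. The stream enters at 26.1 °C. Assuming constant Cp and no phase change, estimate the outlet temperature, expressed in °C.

T_out = 47.5 °C

Q = 943 MJ/h = 261.94 kJ/s
ΔT = Q/(ṁ·Cp) = 261.94/(4.70×2.60) = 21.436 K
T_out = 26.1 + 21.436 = 47.536 °C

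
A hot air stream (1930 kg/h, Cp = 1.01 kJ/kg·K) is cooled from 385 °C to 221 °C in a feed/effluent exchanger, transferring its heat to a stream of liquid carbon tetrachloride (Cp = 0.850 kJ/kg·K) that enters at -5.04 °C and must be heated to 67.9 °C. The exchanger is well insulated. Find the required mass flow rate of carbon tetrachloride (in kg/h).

ṁ_c = 5160 kg/h

Heat released by hot stream: Q = 1930 × 1.01 × (385 − 221) = 319690 kJ/h
Energy balance on cold side (adiabatic exchanger): Q = ṁ_c·Cp_c·(T_c,out − T_c,in)
ṁ_c = 319690 / [0.850 × (67.9 − -5.04)] = 5156.3 kg/h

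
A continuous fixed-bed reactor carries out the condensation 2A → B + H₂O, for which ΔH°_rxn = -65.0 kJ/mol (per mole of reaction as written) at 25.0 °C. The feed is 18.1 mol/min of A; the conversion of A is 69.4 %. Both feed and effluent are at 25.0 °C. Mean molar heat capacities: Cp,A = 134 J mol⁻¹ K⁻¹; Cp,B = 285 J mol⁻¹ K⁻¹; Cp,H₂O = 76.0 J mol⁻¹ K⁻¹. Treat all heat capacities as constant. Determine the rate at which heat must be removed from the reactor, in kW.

Extent of reaction ξ = 0.694 × 18.1 / 2 = 6.2807 mol/min
Reaction term: ξ·ΔH°_rxn = 6.2807 × -65.0 = -408.25 kJ/min
Q = ΔH = -408.25 kJ/min = -6.8041 kW
Heat removed = 6.8041 kW

Q_out = 6.80 kW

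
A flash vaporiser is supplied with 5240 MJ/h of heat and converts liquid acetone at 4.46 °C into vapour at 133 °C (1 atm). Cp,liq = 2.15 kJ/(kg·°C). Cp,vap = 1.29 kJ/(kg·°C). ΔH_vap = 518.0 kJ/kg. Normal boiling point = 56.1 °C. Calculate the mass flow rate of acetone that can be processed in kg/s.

ṁ = 2.00 kg/s

Δh = 2.15×(56.1−4.46) + 518.0 + 1.29×(133−56.1) = 728.23 kJ/kg
Q = 5240 MJ/h = 1455.6 kJ/s = 1455.6 kJ/s
ṁ = Q/Δh = 1455.6 / 728.23 = 1.9988 kg/s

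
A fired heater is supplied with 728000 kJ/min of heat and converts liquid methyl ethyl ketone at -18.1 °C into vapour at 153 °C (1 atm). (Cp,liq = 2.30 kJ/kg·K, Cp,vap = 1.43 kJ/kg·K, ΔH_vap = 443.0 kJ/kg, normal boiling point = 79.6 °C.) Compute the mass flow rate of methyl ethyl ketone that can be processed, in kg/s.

ṁ = 15.7 kg/s

Δh = 2.30×(79.6−-18.1) + 443.0 + 1.43×(153−79.6) = 772.67 kJ/kg
Q = 728000 kJ/min = 12133 kJ/s = 12133 kJ/s
ṁ = Q/Δh = 12133 / 772.67 = 15.703 kg/s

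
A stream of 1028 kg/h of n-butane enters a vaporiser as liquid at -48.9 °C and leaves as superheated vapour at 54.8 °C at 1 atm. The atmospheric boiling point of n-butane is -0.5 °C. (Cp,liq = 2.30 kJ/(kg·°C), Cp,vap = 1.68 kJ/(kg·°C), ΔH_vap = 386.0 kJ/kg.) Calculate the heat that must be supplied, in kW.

liquid -48.9→-0.5 °C: 111.32 kJ/kg
vaporisation at -0.5 °C: 386 kJ/kg
vapour -0.5→54.8 °C: 92.904 kJ/kg
Δh = 111.32 + 386 + 92.904 = 590.22 kJ/kg
Q = ṁ·Δh = 1028 kg/h × 590.22 kJ/kg = 606750 kJ/h
|Q| = 168.54 kW

Q = 169 kW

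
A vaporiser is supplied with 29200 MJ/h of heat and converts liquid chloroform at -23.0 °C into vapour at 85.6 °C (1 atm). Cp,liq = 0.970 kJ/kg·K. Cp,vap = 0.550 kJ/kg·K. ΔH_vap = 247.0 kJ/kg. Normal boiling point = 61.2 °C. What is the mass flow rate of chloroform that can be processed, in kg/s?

Δh = 0.970×(61.2−-23.0) + 247.0 + 0.550×(85.6−61.2) = 342.09 kJ/kg
Q = 29200 MJ/h = 8111.1 kJ/s = 8111.1 kJ/s
ṁ = Q/Δh = 8111.1 / 342.09 = 23.71 kg/s

ṁ = 23.7 kg/s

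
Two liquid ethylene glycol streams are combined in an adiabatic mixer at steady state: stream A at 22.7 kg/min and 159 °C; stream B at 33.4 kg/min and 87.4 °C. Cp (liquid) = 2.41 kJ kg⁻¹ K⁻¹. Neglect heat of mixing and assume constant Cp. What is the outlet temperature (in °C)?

T_out = 116 °C

Adiabatic, steady state ⇒ Σ ṁᵢCp,ᵢ(T_out − Tᵢ) = 0
Σ ṁᵢCp,ᵢTᵢ = 22.7×2.41×159 + 33.4×2.41×87.4 = 15734
Σ ṁᵢCp,ᵢ = 22.7×2.41 + 33.4×2.41 = 135.2
T_out = 15734 / 135.2 = 116.37 °C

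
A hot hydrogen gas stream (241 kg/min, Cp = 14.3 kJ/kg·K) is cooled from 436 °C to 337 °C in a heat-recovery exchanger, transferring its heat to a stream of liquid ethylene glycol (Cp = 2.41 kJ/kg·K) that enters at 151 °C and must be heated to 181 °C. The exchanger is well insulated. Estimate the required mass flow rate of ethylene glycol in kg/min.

ṁ_c = 4720 kg/min

Heat released by hot stream: Q = 241 × 14.3 × (436 − 337) = 341180 kJ/min
Energy balance on cold side (adiabatic exchanger): Q = ṁ_c·Cp_c·(T_c,out − T_c,in)
ṁ_c = 341180 / [2.41 × (181 − 151)] = 4719 kg/min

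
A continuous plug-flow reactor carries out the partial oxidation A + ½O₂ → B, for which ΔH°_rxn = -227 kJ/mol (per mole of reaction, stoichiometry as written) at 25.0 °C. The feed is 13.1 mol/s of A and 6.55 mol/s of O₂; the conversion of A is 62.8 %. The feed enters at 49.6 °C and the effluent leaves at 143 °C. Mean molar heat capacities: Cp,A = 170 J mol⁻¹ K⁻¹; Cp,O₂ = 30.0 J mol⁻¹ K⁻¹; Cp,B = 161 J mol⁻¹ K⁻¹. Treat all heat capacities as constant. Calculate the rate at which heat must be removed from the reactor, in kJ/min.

Q_out = 99900 kJ/min

Extent of reaction ξ = 0.628 × 13.1 = 8.2268 mol/s
Reaction term: ξ·ΔH°_rxn = 8.2268 × -227 = -1867.5 kJ/s
Sensible, feed 49.6→25 °C: -59.618 kJ/s
Outlet flows (mol/s): A 4.8732, O₂ 2.4366, B 8.2268
Sensible, products 25→143 °C: 262.67 kJ/s
Q = ΔH = -1664.4 kJ/s = -1664.4 kW
Heat removed = 99866 kJ/min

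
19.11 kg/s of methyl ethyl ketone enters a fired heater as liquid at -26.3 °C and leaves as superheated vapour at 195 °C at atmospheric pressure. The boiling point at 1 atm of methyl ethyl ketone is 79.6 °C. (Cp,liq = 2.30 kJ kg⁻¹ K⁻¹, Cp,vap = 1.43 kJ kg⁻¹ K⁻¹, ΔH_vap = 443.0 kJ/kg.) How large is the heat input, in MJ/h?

liquid -26.3→79.6 °C: 243.57 kJ/kg
vaporisation at 79.6 °C: 443 kJ/kg
vapour 79.6→195 °C: 165.02 kJ/kg
Δh = 243.57 + 443 + 165.02 = 851.59 kJ/kg
Q = ṁ·Δh = 19.11 kg/s × 851.59 kJ/kg = 16274 kJ/s
|Q| = 16274 kW = 58586 MJ/h

Q = 58600 MJ/h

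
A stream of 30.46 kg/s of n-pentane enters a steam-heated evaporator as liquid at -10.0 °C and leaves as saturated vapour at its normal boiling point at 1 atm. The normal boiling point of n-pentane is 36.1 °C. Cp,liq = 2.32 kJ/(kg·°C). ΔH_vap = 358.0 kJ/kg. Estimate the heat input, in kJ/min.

Q = 850000 kJ/min

liquid -10.0→36.1 °C: 106.95 kJ/kg
vaporisation at 36.1 °C: 358 kJ/kg
Δh = 106.95 + 358 = 464.95 kJ/kg
Q = ṁ·Δh = 30.46 kg/s × 464.95 kJ/kg = 14162 kJ/s
|Q| = 14162 kW = 849750 kJ/min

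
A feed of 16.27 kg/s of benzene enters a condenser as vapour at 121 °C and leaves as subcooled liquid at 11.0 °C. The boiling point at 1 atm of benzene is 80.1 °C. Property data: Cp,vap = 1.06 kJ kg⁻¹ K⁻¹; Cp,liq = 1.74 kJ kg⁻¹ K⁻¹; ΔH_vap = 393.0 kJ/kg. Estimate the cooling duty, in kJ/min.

Q_c = 543000 kJ/min

vapour 121→80.1 °C: -43.354 kJ/kg
condensation at 80.1 °C: -393 kJ/kg
liquid 80.1→11.0 °C: -120.23 kJ/kg
Δh = -43.354 + -393 + -120.23 = -556.59 kJ/kg
Q = ṁ·Δh = 16.27 kg/s × -556.59 kJ/kg = -9055.7 kJ/s
|Q| = 9055.7 kW = 543340 kJ/min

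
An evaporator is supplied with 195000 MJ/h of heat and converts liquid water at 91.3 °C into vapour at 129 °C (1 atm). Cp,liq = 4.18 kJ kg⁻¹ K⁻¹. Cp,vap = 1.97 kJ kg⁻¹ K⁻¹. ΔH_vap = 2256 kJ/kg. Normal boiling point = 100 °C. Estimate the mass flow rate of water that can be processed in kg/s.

Δh = 4.18×(100−91.3) + 2256 + 1.97×(129−100) = 2349.5 kJ/kg
Q = 195000 MJ/h = 54167 kJ/s = 54167 kJ/s
ṁ = Q/Δh = 54167 / 2349.5 = 23.055 kg/s

ṁ = 23.1 kg/s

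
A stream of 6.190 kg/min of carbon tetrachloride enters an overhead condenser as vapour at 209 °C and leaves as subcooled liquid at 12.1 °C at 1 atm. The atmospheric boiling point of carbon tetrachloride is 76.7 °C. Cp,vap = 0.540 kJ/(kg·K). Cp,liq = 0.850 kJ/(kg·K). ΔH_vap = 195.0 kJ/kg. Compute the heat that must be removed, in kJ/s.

vapour 209→76.7 °C: -71.442 kJ/kg
condensation at 76.7 °C: -195 kJ/kg
liquid 76.7→12.1 °C: -54.91 kJ/kg
Δh = -71.442 + -195 + -54.91 = -321.35 kJ/kg
Q = ṁ·Δh = 6.190 kg/min × -321.35 kJ/kg = -1989.2 kJ/min
|Q| = 33.153 kW

Q_c = 33.2 kJ/s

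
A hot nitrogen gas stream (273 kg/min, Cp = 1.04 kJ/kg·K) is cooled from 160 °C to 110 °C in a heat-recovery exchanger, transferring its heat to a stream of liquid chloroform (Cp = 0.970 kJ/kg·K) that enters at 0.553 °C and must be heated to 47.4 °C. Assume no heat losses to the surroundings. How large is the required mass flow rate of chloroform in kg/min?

Heat released by hot stream: Q = 273 × 1.04 × (160 − 110) = 14196 kJ/min
Energy balance on cold side (adiabatic exchanger): Q = ṁ_c·Cp_c·(T_c,out − T_c,in)
ṁ_c = 14196 / [0.970 × (47.4 − 0.553)] = 312.4 kg/min

ṁ_c = 312 kg/min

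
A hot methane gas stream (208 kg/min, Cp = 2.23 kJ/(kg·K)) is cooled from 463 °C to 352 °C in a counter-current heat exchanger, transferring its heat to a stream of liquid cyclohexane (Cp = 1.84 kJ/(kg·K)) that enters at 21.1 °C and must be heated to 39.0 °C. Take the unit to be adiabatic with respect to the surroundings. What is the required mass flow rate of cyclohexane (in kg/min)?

ṁ_c = 1560 kg/min

Heat released by hot stream: Q = 208 × 2.23 × (463 − 352) = 51486 kJ/min
Energy balance on cold side (adiabatic exchanger): Q = ṁ_c·Cp_c·(T_c,out − T_c,in)
ṁ_c = 51486 / [1.84 × (39.0 − 21.1)] = 1563.2 kg/min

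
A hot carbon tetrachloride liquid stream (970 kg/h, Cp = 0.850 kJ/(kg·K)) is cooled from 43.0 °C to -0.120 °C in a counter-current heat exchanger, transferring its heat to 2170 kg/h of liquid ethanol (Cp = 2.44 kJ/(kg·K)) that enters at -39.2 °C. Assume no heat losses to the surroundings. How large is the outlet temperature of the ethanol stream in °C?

Heat released by hot stream: Q = 970 × 0.850 × (43.0 − -0.120) = 35552 kJ/h
Energy balance on cold side (adiabatic exchanger): Q = ṁ_c·Cp_c·(T_c,out − T_c,in)
T_c,out = -39.2 + 35552/(2170 × 2.44) = -32.485 °C

T_c,out = -32.5 °C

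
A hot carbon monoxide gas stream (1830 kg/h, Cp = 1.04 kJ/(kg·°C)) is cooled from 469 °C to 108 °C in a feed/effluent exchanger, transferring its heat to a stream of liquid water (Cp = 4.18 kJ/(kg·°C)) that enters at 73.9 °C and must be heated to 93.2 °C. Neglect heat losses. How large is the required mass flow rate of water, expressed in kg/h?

Heat released by hot stream: Q = 1830 × 1.04 × (469 − 108) = 687060 kJ/h
Energy balance on cold side (adiabatic exchanger): Q = ṁ_c·Cp_c·(T_c,out − T_c,in)
ṁ_c = 687060 / [4.18 × (93.2 − 73.9)] = 8516.4 kg/h

ṁ_c = 8520 kg/h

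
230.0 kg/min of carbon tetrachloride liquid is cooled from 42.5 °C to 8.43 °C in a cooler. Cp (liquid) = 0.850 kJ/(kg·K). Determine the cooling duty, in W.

Q = ṁ·Cp·ΔT = 230.0 × 0.850 × (8.43 − 42.5) = -6660.7 kJ/min
Converting: 6660.7 / 60 s = 111.01 kW
Cooling duty = 111010 W

Q_c = 111000 W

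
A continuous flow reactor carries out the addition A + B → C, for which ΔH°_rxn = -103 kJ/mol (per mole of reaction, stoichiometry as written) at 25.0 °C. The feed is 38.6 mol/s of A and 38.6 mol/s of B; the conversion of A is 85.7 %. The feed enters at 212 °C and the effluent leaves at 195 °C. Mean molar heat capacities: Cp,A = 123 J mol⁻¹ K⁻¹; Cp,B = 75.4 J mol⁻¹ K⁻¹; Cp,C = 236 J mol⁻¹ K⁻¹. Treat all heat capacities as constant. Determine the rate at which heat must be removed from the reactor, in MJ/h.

Extent of reaction ξ = 0.857 × 38.6 = 33.08 mol/s
Reaction term: ξ·ΔH°_rxn = 33.08 × -103 = -3407.3 kJ/s
Sensible, feed 212→25 °C: -1432.1 kJ/s
Outlet flows (mol/s): A 5.5198, B 5.5198, C 33.08
Sensible, products 25→195 °C: 1513.3 kJ/s
Q = ΔH = -3326 kJ/s = -3326 kW
Heat removed = 11974 MJ/h

Q_out = 12000 MJ/h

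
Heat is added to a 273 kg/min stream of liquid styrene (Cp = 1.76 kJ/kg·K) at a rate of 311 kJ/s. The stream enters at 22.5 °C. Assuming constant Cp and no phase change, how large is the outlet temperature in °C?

T_out = 61.3 °C

Q = 311 kJ/s = 18660 kJ/min
ΔT = Q/(ṁ·Cp) = 18660/(273×1.76) = 38.836 K
T_out = 22.5 + 38.836 = 61.336 °C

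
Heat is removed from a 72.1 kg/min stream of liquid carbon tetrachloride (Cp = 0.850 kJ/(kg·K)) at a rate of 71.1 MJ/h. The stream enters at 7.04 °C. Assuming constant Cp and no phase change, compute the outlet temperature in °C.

T_out = -12.3 °C

Q = 71.1 MJ/h = 1185 kJ/min
ΔT = Q/(ṁ·Cp) = 1185/(72.1×0.850) = 19.336 K
T_out = 7.04 − 19.336 = -12.296 °C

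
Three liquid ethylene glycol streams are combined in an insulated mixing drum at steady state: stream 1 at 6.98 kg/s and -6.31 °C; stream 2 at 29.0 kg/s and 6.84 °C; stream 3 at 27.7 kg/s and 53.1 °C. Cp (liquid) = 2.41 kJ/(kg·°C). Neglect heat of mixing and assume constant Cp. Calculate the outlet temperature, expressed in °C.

No heat crosses the boundary, so H_out = H_in.
Σ ṁᵢCp,ᵢTᵢ = 6.98×2.41×-6.31 + 29.0×2.41×6.84 + 27.7×2.41×53.1 = 3916.7
Σ ṁᵢCp,ᵢ = 6.98×2.41 + 29.0×2.41 + 27.7×2.41 = 153.47
T_out = 3916.7 / 153.47 = 25.521 °C

T_out = 25.5 °C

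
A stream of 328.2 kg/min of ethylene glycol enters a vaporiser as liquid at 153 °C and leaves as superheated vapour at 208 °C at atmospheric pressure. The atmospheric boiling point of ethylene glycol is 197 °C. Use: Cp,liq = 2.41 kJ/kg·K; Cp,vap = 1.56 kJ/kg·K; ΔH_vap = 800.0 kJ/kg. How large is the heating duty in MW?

liquid 153→197 °C: 106.04 kJ/kg
vaporisation at 197 °C: 800 kJ/kg
vapour 197→208 °C: 17.16 kJ/kg
Δh = 106.04 + 800 + 17.16 = 923.2 kJ/kg
Q = ṁ·Δh = 328.2 kg/min × 923.2 kJ/kg = 302990 kJ/min
|Q| = 5049.9 kW = 5.0499 MW

Q = 5.05 MW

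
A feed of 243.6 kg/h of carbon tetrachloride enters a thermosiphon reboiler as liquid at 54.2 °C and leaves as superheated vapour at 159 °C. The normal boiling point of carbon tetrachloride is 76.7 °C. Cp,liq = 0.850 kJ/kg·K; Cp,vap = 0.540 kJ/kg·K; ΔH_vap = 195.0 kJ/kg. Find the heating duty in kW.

liquid 54.2→76.7 °C: 19.125 kJ/kg
vaporisation at 76.7 °C: 195 kJ/kg
vapour 76.7→159 °C: 44.442 kJ/kg
Δh = 19.125 + 195 + 44.442 = 258.57 kJ/kg
Q = ṁ·Δh = 243.6 kg/h × 258.57 kJ/kg = 62987 kJ/h
|Q| = 17.496 kW

Q = 17.5 kW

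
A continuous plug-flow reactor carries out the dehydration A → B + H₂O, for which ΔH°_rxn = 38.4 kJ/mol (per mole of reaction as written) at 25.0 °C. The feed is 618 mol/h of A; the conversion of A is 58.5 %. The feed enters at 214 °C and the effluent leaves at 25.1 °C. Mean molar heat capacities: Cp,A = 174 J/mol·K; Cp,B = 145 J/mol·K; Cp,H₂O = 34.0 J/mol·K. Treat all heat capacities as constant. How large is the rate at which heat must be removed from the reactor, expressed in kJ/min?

Extent of reaction ξ = 0.585 × 618 = 361.53 mol/h
Reaction term: ξ·ΔH°_rxn = 361.53 × 38.4 = 13883 kJ/h
Sensible, feed 214→25 °C: -20324 kJ/h
Outlet flows (mol/h): A 256.47, B 361.53, H₂O 361.53
Sensible, products 25→25.1 °C: 10.934 kJ/h
Q = ΔH = -6429.9 kJ/h = -1.7861 kW
Heat removed = 107.16 kJ/min

Q_out = 107 kJ/min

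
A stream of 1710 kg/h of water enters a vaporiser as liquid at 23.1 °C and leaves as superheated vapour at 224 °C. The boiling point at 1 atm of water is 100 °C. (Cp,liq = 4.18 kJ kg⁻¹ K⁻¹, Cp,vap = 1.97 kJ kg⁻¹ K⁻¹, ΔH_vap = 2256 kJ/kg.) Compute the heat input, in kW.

liquid 23.1→100 °C: 321.44 kJ/kg
vaporisation at 100 °C: 2256 kJ/kg
vapour 100→224 °C: 244.28 kJ/kg
Δh = 321.44 + 2256 + 244.28 = 2821.7 kJ/kg
Q = ṁ·Δh = 1710 kg/h × 2821.7 kJ/kg = 4.8251e+06 kJ/h
|Q| = 1340.3 kW

Q = 1340 kW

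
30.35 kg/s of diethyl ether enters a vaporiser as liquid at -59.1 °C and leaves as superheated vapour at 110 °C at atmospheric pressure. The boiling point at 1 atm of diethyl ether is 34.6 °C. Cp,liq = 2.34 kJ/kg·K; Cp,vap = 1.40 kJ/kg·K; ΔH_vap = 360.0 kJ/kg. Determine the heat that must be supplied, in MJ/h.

Q = 74800 MJ/h

liquid -59.1→34.6 °C: 219.26 kJ/kg
vaporisation at 34.6 °C: 360 kJ/kg
vapour 34.6→110 °C: 105.56 kJ/kg
Δh = 219.26 + 360 + 105.56 = 684.82 kJ/kg
Q = ṁ·Δh = 30.35 kg/s × 684.82 kJ/kg = 20784 kJ/s
|Q| = 20784 kW = 74823 MJ/h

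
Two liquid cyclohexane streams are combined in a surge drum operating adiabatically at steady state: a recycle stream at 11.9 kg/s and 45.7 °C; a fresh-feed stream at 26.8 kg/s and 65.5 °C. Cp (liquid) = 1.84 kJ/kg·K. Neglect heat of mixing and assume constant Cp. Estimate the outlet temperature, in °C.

T_out = 59.4 °C

Energy balance with Q = 0: Σ ṁᵢCp,ᵢ(T_out − Tᵢ) = 0
T_out = Σ ṁᵢCp,ᵢTᵢ / Σ ṁᵢCp,ᵢ
      = 4230.6 / 71.208 = 59.412 °C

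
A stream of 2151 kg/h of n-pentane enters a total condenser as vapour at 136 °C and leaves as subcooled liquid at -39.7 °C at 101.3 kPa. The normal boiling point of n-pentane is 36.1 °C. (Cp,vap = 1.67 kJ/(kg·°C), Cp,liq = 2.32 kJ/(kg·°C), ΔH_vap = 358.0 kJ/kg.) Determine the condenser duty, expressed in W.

vapour 136→36.1 °C: -166.83 kJ/kg
condensation at 36.1 °C: -358 kJ/kg
liquid 36.1→-39.7 °C: -175.86 kJ/kg
Δh = -166.83 + -358 + -175.86 = -700.69 kJ/kg
Q = ṁ·Δh = 2151 kg/h × -700.69 kJ/kg = -1.5072e+06 kJ/h
|Q| = 418.66 kW = 418660 W

Q_c = 419000 W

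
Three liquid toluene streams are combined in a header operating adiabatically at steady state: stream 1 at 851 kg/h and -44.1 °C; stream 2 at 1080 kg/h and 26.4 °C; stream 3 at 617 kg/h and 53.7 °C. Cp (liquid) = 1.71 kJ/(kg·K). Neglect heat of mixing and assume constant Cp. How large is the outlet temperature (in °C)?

T_out = 9.46 °C

Energy balance with Q = 0: Σ ṁᵢCp,ᵢ(T_out − Tᵢ) = 0
Σ ṁᵢCp,ᵢTᵢ = 851×1.71×-44.1 + 1080×1.71×26.4 + 617×1.71×53.7 = 41238
Σ ṁᵢCp,ᵢ = 851×1.71 + 1080×1.71 + 617×1.71 = 4357.1
T_out = 41238 / 4357.1 = 9.4646 °C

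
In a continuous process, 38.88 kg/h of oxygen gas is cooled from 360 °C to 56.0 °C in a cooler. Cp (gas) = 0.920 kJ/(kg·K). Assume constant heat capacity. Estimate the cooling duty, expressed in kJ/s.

Q_c = 3.02 kJ/s

Q = ṁ·Cp·ΔT = 38.88 × 0.920 × (56.0 − 360) = -10874 kJ/h
Converting: 10874 / 3600 s = 3.0205 kW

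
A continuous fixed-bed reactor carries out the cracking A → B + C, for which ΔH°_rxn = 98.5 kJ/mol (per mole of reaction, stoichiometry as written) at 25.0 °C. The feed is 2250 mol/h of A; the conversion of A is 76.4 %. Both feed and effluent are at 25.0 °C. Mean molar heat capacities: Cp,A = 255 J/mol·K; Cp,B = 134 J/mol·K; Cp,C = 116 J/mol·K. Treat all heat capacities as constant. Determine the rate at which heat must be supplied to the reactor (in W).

Q_in = 47000 W

Extent of reaction ξ = 0.764 × 2250 = 1719 mol/h
Reaction term: ξ·ΔH°_rxn = 1719 × 98.5 = 169320 kJ/h
Q = ΔH = 169320 kJ/h = 47.034 kW
Heat supplied = 47034 W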